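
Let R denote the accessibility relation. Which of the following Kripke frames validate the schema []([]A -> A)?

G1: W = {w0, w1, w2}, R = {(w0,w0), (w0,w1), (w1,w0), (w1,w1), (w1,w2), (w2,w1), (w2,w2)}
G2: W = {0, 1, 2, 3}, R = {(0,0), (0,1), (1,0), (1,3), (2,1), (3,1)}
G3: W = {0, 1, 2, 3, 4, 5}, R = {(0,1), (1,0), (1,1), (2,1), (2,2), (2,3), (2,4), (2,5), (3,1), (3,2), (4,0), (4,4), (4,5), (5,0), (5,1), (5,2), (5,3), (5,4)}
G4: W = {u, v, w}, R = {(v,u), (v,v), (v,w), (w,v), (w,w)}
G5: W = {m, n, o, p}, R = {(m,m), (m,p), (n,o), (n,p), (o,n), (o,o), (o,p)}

G1

The schema corresponds to shift-reflexivity: forall x forall y (Rxy -> Ryy).
G1: holds.
G2: fails — R31 but not R11.
G3: fails — R10 but not R00.
G4: fails — Rvu but not Ruu.
G5: fails — Ron but not Rnn.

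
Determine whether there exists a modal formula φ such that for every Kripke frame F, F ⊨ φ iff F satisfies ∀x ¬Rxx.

No

Any modally definable frame class is closed under surjective bounded morphisms.
The 3-cycle (worlds 0,1,2 with 0→1→2→0) is irreflexive, and the map sending every world to a single reflexive point • is a surjective bounded morphism (forth: every edge maps to (•,•); back: every world has a successor). So any modal formula valid on the 3-cycle is also valid on the reflexive point, which is not irreflexive.
Hence irreflexivity is not modally definable.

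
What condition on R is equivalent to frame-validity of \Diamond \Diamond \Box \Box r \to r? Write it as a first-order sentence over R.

\forall x \forall y (x R^2 y \to \exists w (y R^2 w \wedge x = w))

This is a Sahlqvist (Geach-type) schema ◇^2□^2r → □^0◇^0r.
Minimal-valuation argument: fix x; take any y with xR^2y and any z with xR^0z. Set V(r) to the set of worlds R-reachable from y in exactly 2 steps. Then □^2r holds at y, so the antecedent holds at x; validity forces ◇^0r at z, giving a w with zR^0w and yR^2w.
First-order correspondent: \forall x \forall y (x R^2 y \to \exists w (y R^2 w \wedge x = w)).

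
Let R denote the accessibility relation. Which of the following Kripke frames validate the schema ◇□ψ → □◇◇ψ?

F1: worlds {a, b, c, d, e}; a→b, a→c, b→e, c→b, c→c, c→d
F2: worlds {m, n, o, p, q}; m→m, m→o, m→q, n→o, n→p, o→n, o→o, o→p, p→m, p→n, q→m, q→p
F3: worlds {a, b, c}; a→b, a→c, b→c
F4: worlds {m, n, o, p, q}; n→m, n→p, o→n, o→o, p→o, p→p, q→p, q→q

F2

The schema corresponds to a generalized confluence (Geach) condition: ∀x ∀y ∀z ((xRy ∧ xRz) → ∃w (yRw ∧ zR²w)).
F1: fails — aRb, aRb but no w with bRw and bR²w.
F2: ✓.
F3: fails — aRb, aRb but no w with bRw and bR²w.
F4: fails — nRm, nRm but no w with mRw and mR²w.
Valid on: F2.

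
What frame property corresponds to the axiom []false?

emptiness of R: forall x forall y ~Rxy

This schema is the Ver axiom.
Its frame correspondent is emptiness of R — forall x forall y ~Rxy.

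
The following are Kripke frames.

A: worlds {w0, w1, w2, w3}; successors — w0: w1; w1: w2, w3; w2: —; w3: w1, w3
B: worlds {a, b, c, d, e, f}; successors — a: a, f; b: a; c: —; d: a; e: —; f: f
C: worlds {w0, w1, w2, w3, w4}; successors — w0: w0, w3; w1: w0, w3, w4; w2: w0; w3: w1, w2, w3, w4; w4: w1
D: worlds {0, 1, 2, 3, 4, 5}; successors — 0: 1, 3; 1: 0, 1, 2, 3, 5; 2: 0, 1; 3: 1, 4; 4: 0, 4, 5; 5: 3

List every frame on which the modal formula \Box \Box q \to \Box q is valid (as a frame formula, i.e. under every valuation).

Frame correspondent (Sahlqvist): \forall x \forall y (Rxy \to \exists z (Rxz \wedge Rzy)) — i.e. density.
A: fails — Rw1w2 but no z with Rw1z and Rzw2.
B: condition met.
C: fails — Rw4w1 but no z with Rw4z and Rzw1.
D: fails — R53 but no z with R5z and Rz3.

B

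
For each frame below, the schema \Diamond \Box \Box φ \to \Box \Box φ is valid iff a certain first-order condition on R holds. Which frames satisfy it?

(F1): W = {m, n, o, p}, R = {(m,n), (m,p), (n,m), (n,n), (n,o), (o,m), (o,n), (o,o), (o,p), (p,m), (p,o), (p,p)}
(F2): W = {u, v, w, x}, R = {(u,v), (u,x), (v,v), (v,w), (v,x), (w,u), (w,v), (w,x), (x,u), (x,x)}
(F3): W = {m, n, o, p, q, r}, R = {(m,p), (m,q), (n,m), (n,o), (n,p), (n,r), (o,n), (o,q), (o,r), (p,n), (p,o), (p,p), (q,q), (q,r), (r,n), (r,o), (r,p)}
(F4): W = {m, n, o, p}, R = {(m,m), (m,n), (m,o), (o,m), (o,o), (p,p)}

Frame correspondent (Sahlqvist): \forall x \forall y \forall z ((xRy \wedge x R^2 z) \to \exists w (y R^2 w \wedge z = w)) — i.e. a generalized confluence (Geach) condition.
(F1): condition met.
(F2): fails — uRx, uR²w but no t with xR²t and w=t.
(F3): fails — oRn, oR²m but no w with nR²w and m=w.
(F4): fails — mRn, mR²m but no w with nR²w and m=w.
Valid on: (F1).

(F1)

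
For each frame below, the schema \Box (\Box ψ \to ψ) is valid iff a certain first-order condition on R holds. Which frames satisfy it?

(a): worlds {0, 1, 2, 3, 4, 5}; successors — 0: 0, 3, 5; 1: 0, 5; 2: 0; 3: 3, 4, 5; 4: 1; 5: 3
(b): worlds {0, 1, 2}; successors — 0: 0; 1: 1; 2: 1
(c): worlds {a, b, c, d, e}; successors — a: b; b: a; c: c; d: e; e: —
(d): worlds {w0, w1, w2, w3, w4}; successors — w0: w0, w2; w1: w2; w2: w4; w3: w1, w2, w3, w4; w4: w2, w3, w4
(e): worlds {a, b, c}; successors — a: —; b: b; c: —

The schema corresponds to shift-reflexivity: \forall x \forall y (Rxy \to Ryy).
(a): fails — R34 but not R44.
(b): holds.
(c): fails — Rde but not Ree.
(d): fails — Rw1w2 but not Rw2w2.
(e): holds.
Valid on: (b), (e).

(b), (e)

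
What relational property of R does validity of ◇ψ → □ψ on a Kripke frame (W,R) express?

Suppose ◇ψ→□ψ is valid. Take Rxy, Rxz and set V(ψ)={y}. Then ◇ψ at x, so □ψ at x, so ψ at z, i.e. z=y.

Partial functionality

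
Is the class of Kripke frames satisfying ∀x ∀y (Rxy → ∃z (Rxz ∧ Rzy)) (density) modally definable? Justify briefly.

Yes: it is density, defined by the C4 schema □□p → □p.
Suppose □□p→□p is valid. Take Rxy and set V(p)={w : xR²w}. Then □□p at x, so □p at x, so p at y, i.e. ∃z(Rxz∧Rzy).

Yes, by □□p → □p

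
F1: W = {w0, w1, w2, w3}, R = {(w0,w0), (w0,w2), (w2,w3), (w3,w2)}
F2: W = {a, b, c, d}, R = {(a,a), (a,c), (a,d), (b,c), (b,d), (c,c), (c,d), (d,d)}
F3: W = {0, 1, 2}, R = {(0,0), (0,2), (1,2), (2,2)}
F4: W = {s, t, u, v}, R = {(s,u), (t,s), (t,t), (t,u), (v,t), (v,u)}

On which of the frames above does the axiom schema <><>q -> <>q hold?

This is the axiom for transitivity; its first-order frame correspondent is forall x forall y forall z (Rxy & Ryz -> Rxz).
F1: fails — Rw0w2 and Rw2w3 but not Rw0w3.
F2: ✓.
F3: ✓.
F4: fails — Rvt and Rts but not Rvs.
Valid on: F2, F3.

F2, F3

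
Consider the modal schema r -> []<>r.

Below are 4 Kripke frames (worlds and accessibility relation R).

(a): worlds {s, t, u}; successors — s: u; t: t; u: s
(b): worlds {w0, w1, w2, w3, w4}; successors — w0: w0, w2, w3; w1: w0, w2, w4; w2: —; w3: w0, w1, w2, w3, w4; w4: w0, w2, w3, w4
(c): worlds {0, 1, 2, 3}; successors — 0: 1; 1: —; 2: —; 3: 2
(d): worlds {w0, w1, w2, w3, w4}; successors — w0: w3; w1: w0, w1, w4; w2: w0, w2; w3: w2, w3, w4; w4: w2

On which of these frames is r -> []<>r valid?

This is the axiom for symmetry; its first-order frame correspondent is forall x forall y (Rxy -> Ryx).
(a): satisfies the condition.
(b): fails — Rw1w2 but not Rw2w1.
(c): fails — R01 but not R10.
(d): fails — Rw1w0 but not Rw0w1.
Valid on: (a).

(a)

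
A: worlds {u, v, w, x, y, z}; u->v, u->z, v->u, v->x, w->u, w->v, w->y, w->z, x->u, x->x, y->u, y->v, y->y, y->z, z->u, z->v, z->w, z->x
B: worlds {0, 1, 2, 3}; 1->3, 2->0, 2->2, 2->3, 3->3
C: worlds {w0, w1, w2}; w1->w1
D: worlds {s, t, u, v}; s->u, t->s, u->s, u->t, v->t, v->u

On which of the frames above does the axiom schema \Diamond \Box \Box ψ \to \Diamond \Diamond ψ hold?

A, C

This is the axiom for a generalized confluence (Geach) condition; its first-order frame correspondent is \forall x \forall y (xRy \to \exists w (y R^2 w \wedge x R^2 w)).
A: condition met.
B: fails — 2R0 but no w with 0R²w and 2R²w.
C: condition met.
D: fails — tRs but no w with sR²w and tR²w.
Valid on: A, C.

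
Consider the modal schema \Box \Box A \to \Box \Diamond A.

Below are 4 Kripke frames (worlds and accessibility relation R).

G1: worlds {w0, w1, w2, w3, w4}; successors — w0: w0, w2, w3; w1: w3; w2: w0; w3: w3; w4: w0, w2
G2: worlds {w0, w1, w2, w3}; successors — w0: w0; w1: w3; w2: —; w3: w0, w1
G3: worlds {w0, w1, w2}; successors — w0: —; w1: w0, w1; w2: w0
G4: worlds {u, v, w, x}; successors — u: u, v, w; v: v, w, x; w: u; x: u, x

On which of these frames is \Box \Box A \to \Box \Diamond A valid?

This is the axiom for a generalized confluence (Geach) condition; its first-order frame correspondent is \forall x \forall z (xRz \to \exists w (x R^2 w \wedge zRw)).
G1: satisfies the condition.
G2: satisfies the condition.
G3: fails — w1Rw0 but no w with w1R²w and w0Rw.
G4: satisfies the condition.

G1, G2, G4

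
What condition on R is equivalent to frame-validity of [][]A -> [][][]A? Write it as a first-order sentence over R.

This is a Sahlqvist (Geach-type) schema ◇^0□^2A → □^3◇^0A.
First-order correspondent: forall x forall z (x R^3 z -> exists w (x R^2 w & z = w)).

forall x forall z (x R^3 z -> exists w (x R^2 w & z = w))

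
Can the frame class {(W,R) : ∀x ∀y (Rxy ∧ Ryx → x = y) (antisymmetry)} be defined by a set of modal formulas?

Not modally definable

Any modally definable frame class is closed under surjective bounded morphisms.
The 6-cycle (worlds a,b,c,d,e,f with a→b→c→d→e→f→a) is antisymmetric. Sending even-indexed worlds to s and odd-indexed worlds to t is a surjective bounded morphism onto the two-world frame with s↔t, which is not antisymmetric.
So no modal formula (or set of formulas) defines exactly the antisymmetric frames.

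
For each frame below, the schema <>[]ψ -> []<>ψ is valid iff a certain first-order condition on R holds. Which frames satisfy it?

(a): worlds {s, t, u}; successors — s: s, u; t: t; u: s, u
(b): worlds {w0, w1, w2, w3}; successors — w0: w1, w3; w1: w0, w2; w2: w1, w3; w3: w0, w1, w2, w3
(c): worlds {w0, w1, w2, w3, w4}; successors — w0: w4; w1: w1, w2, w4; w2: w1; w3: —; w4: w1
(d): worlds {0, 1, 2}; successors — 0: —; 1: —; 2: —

The schema corresponds to convergence: forall x forall y forall z (Rxy & Rxz -> exists w (Ryw & Rzw)).
(a): holds.
(b): fails — Rw3w1 and Rw3w0 but w1 and w0 have no common successor.
(c): holds.
(d): holds.
Valid on: (a), (c), (d).

(a), (c), (d)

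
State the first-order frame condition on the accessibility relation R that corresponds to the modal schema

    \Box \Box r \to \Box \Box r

This is a Sahlqvist (Geach-type) schema ◇^0□^2r → □^2◇^0r.
Minimal-valuation argument: fix x; take any y with xR^0y and any z with xR^2z. Set V(r) to the set of worlds R-reachable from y in exactly 2 steps. Then □^2r holds at y, so the antecedent holds at x; validity forces ◇^0r at z, giving a w with zR^0w and yR^2w.
First-order correspondent: \forall x \forall z (x R^2 z \to \exists w (x R^2 w \wedge z = w)).

\forall x \forall z (x R^2 z \to \exists w (x R^2 w \wedge z = w))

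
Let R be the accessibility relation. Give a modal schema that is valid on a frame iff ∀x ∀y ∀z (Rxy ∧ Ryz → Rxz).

□p → □□p

A defining formula is □p → □□p (the 4 axiom).
Suppose □p→□□p is valid. Take Rxy, Ryz and set V(p)={w : Rxw}. Then □p at x, so □□p at x, so □p at y, so p at z, i.e. Rxz.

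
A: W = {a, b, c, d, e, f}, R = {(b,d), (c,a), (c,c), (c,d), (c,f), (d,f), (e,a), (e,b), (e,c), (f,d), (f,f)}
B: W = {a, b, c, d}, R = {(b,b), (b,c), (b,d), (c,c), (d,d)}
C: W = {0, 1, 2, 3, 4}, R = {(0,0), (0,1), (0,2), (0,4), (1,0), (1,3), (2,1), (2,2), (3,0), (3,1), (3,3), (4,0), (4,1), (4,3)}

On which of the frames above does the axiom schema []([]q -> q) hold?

B

This is the axiom for shift-reflexivity; its first-order frame correspondent is forall x forall y (Rxy -> Ryy).
A: fails — Reb but not Rbb.
B: satisfies the condition.
C: fails — R31 but not R11.
Valid on: B.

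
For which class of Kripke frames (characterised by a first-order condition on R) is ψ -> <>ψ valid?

reflexivity: forall x Rxx

Replacing ψ by ¬ψ and contraposing gives the equivalent schema □ψ → ψ.
Suppose □ψ→ψ is valid. At any x set V(ψ)={w : Rxw}. Then □ψ holds at x, so ψ holds at x, i.e. Rxx.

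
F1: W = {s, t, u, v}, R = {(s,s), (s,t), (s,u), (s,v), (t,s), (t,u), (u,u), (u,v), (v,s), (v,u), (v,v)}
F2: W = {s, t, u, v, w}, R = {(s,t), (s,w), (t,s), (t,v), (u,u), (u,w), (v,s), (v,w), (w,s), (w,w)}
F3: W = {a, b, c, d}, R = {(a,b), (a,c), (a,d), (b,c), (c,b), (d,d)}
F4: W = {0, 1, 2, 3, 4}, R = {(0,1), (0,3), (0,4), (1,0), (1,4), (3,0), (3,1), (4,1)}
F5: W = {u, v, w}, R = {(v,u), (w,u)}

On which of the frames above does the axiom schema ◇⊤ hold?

Frame correspondent (Sahlqvist): ∀x ∃y Rxy — i.e. seriality.
F1: holds.
F2: holds.
F3: holds.
F4: fails — world 2 has no successor.
F5: fails — world u has no successor.
Valid on: F1, F2, F3.

F1, F2, F3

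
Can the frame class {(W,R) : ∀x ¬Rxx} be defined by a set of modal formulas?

No

Any modally definable frame class is closed under surjective bounded morphisms.
The 2-cycle (worlds s,t with s→t→s) is irreflexive, and the map sending every world to a single reflexive point • is a surjective bounded morphism (forth: every edge maps to (•,•); back: every world has a successor). So any modal formula valid on the 2-cycle is also valid on the reflexive point, which is not irreflexive.
So no modal formula (or set of formulas) defines exactly the irreflexive frames.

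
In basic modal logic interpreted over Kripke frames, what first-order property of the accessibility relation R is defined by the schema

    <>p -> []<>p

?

The Euclidean property

Suppose ◇p→□◇p is valid. Take Rxy, Rxz and set V(p)={y}. Then ◇p at x, so □◇p at x, so ◇p at z, so some w with Rzw has p; w=y, i.e. Rzy. By symmetry of the argument, Ryz.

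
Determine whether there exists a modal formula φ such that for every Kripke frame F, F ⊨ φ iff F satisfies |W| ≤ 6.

Not definable by any modal formula

If a class were modally definable it would be closed under disjoint unions (Goldblatt–Thomason).
Any modal formula valid on each of 7 disjoint one-world frames is valid on their disjoint union (validity is preserved under disjoint unions). Each one-world frame has |W|=1≤6, but the union has |W|=7.
So no modal formula (or set of formulas) defines exactly the |W|≤6 frames.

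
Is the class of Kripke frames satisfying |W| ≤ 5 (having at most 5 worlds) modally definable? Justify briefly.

No — not modally definable

If a class were modally definable it would be closed under disjoint unions (Goldblatt–Thomason).
Any modal formula valid on each of 6 disjoint one-world frames is valid on their disjoint union (validity is preserved under disjoint unions). Each one-world frame has |W|=1≤5, but the union has |W|=6.
So the class is not modally definable.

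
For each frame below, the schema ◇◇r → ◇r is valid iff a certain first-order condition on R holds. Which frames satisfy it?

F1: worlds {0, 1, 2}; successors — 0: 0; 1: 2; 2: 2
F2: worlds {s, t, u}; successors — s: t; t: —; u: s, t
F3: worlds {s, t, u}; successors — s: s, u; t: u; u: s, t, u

F1, F2

This is the axiom for transitivity; its first-order frame correspondent is ∀x ∀y ∀z (Rxy ∧ Ryz → Rxz).
F1: satisfies the condition.
F2: satisfies the condition.
F3: fails — Rtu and Rut but not Rtt.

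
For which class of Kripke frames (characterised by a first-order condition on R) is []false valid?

emptiness of R: forall x forall y ~Rxy

□⊥ is valid iff no world has any successor (otherwise □⊥ fails at any world with one).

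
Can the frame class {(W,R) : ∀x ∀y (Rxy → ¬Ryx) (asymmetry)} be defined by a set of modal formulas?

Any modally definable frame class is closed under surjective bounded morphisms.
The 4-cycle (worlds w0,w1,w2,w3 with w0→w1→w2→w3→w0) is asymmetric. Mapping every world to a single reflexive point • is a surjective bounded morphism, and the reflexive point is not asymmetric (R•• but asymmetry requires ¬R••).
So the class is not modally definable.

No — not modally definable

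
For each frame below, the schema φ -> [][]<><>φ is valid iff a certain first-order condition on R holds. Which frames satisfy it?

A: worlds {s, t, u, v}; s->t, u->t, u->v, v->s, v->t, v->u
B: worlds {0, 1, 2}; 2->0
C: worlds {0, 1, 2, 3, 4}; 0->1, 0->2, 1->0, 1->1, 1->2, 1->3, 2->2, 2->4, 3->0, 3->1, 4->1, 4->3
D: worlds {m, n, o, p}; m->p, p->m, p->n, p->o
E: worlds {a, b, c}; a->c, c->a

This is the axiom for a generalized confluence (Geach) condition; its first-order frame correspondent is forall x forall z (x R^2 z -> exists w (x = w & z R^2 w)).
A: fails — uR²s but no w with u=w and sR²w.
B: ✓.
C: fails — 0R²2 but no w with 0=w and 2R²w.
D: fails — mR²n but no w with m=w and nR²w.
E: ✓.

B, E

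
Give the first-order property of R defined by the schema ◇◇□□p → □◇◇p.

This is a Sahlqvist (Geach-type) schema ◇^2□^2p → □^1◇^2p.
Minimal-valuation argument: fix x; take any y with xR^2y and any z with xR^1z. Set V(p) to the set of worlds R-reachable from y in exactly 2 steps. Then □^2p holds at y, so the antecedent holds at x; validity forces ◇^2p at z, giving a w with zR^2w and yR^2w.
First-order correspondent: ∀x ∀y ∀z ((xR²y ∧ xRz) → ∃w (yR²w ∧ zR²w)).

∀x ∀y ∀z ((xR²y ∧ xRz) → ∃w (yR²w ∧ zR²w))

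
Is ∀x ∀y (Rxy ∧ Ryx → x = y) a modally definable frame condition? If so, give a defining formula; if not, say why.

Any modally definable frame class is closed under surjective bounded morphisms.
The 6-cycle (worlds a,b,c,d,e,f with a→b→c→d→e→f→a) is antisymmetric. Sending even-indexed worlds to s and odd-indexed worlds to t is a surjective bounded morphism onto the two-world frame with s↔t, which is not antisymmetric.
So the class is not modally definable.

No — not modally definable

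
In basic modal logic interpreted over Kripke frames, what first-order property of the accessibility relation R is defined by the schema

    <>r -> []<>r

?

Suppose ◇r→□◇r is valid. Take Rxy, Rxz and set V(r)={y}. Then ◇r at x, so □◇r at x, so ◇r at z, so some w with Rzw has r; w=y, i.e. Rzy. By symmetry of the argument, Ryz.
Conversely, on a frame with the Euclidean property the schema holds at every world under every valuation.
So the correspondent is the Euclidean property.

The Euclidean property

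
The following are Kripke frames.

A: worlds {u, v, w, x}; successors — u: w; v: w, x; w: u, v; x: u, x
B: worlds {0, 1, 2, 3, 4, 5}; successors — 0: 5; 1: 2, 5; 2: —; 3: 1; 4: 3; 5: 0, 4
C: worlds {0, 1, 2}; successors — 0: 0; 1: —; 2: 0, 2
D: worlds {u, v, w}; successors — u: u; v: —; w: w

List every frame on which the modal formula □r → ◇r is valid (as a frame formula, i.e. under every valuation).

A

This is the axiom for seriality; its first-order frame correspondent is ∀x ∃y Rxy.
A: condition met.
B: fails — world 2 has no successor.
C: fails — world 1 has no successor.
D: fails — world v has no successor.
Valid on: A.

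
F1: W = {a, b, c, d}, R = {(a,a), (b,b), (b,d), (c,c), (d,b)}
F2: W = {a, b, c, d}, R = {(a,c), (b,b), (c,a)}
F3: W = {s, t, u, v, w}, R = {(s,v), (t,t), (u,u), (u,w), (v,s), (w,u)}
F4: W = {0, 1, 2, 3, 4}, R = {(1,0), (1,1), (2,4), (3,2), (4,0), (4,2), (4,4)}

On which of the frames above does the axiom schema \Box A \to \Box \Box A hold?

This is the axiom for transitivity; its first-order frame correspondent is \forall x \forall y \forall z (Rxy \wedge Ryz \to Rxz).
F1: fails — Rdb and Rbd but not Rdd.
F2: fails — Rac and Rca but not Raa.
F3: fails — Rwu and Ruw but not Rww.
F4: fails — R32 and R24 but not R34.

none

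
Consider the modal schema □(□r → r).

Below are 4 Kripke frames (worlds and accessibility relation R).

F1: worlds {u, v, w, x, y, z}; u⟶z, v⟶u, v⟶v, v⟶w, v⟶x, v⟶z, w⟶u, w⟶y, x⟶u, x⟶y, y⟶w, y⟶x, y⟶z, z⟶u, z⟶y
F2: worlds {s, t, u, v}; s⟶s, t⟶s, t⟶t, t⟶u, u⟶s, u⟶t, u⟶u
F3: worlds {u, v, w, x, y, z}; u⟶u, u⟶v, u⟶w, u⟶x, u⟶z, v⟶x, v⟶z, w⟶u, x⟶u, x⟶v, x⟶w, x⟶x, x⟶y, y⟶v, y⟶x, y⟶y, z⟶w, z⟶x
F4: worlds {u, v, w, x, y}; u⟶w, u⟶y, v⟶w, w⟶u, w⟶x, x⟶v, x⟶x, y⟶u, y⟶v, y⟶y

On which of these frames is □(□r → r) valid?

F2

The schema corresponds to shift-reflexivity: ∀x ∀y (Rxy → Ryy).
F1: fails — Ruz but not Rzz.
F2: condition met.
F3: fails — Ruv but not Rvv.
F4: fails — Rwu but not Ruu.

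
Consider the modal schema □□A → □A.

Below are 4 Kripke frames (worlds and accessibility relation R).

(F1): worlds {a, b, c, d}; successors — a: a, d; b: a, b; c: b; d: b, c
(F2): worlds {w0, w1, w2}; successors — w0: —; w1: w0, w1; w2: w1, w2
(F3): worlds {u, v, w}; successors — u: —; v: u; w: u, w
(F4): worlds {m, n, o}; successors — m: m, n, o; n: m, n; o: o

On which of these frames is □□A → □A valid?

Frame correspondent (Sahlqvist): ∀x ∀y (Rxy → ∃z (Rxz ∧ Rzy)) — i.e. density.
(F1): fails — Rdc but no z with Rdz and Rzc.
(F2): satisfies the condition.
(F3): fails — Rvu but no z with Rvz and Rzu.
(F4): satisfies the condition.
Valid on: (F2), (F4).

(F2), (F4)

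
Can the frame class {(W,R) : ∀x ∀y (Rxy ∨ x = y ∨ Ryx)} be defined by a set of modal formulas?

No — not modally definable

Any modally definable frame class is closed under disjoint unions.
Take 4 disjoint single-world reflexive frames: each is trivially connected, but their disjoint union has 4 worlds with no edge between distinct components, so it is not connected.
Hence connectedness of R is not modally definable.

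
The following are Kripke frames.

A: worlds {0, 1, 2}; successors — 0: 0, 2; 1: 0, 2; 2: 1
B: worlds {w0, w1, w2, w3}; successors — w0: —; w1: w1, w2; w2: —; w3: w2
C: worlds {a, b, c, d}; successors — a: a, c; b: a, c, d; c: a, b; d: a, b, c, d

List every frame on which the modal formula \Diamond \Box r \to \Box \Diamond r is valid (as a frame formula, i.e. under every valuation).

Frame correspondent (Sahlqvist): \forall x \forall y \forall z (Rxy \wedge Rxz \to \exists w (Ryw \wedge Rzw)) — i.e. convergence.
A: fails — R00 and R02 but 0 and 2 have no common successor.
B: fails — Rw1w2 and Rw1w2 but w2 and w2 have no common successor.
C: holds.

C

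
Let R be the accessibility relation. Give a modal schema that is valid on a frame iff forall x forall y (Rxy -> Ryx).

ψ → □◇ψ

The condition is symmetry. The B schema ψ → □◇ψ defines it.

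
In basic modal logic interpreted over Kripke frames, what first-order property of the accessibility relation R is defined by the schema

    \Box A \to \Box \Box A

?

transitivity

Suppose □A→□□A is valid. Take Rxy, Ryz and set V(A)={w : Rxw}. Then □A at x, so □□A at x, so □A at y, so A at z, i.e. Rxz.
Conversely, on a frame with transitivity the schema holds at every world under every valuation.
So the correspondent is transitivity.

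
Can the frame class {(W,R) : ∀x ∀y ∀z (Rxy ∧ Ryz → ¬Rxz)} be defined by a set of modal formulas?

Any modally definable frame class is closed under surjective bounded morphisms.
The 5-cycle (worlds 0,1,2,3,4 with 0→1→2→3→4→0) is intransitive. Mapping every world to a single reflexive point • is a surjective bounded morphism; the reflexive point is not intransitive (R••∧R•• but R••).
So no modal formula (or set of formulas) defines exactly the intransitive frames.

No — not modally definable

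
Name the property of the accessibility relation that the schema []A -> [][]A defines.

Suppose □A→□□A is valid. Take Rxy, Ryz and set V(A)={w : Rxw}. Then □A at x, so □□A at x, so □A at y, so A at z, i.e. Rxz.
Conversely, on a frame with transitivity the schema holds at every world under every valuation.
Frame condition: forall x forall y forall z (Rxy & Ryz -> Rxz).

Transitivity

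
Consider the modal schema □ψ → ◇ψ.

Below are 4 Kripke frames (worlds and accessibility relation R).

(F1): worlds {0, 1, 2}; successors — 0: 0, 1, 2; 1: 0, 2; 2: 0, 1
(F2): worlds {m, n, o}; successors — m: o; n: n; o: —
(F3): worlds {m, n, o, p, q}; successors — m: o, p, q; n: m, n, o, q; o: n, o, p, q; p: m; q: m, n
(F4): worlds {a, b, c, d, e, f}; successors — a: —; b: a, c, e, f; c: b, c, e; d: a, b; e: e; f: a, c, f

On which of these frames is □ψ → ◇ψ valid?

(F1), (F3)

Frame correspondent (Sahlqvist): ∀x ∃y Rxy — i.e. seriality.
(F1): condition met.
(F2): fails — world o has no successor.
(F3): condition met.
(F4): fails — world a has no successor.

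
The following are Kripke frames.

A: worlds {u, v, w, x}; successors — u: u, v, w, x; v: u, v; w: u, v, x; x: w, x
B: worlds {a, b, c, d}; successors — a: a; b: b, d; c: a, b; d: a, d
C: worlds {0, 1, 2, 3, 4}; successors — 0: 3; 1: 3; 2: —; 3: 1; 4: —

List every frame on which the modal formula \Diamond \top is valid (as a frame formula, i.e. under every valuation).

A, B

The schema corresponds to seriality: \forall x \exists y Rxy.
A: ✓.
B: ✓.
C: fails — world 2 has no successor.
Valid on: A, B.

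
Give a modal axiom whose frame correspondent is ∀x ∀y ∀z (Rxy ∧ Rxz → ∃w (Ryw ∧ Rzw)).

◇□q → □◇q

A defining formula is ◇□q → □◇q (the .2 axiom).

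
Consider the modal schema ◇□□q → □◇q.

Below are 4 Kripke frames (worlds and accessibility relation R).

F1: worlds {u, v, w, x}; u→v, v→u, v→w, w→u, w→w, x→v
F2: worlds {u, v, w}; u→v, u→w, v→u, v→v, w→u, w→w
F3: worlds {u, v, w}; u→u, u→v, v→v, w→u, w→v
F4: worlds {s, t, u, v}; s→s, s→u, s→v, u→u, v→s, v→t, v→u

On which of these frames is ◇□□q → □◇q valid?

This is the axiom for a generalized confluence (Geach) condition; its first-order frame correspondent is ∀x ∀y ∀z ((xRy ∧ xRz) → ∃w (yR²w ∧ zRw)).
F1: fails — vRu, vRu but no t with uR²t and uRt.
F2: ✓.
F3: ✓.
F4: fails — vRs, vRt but no w with sR²w and tRw.

F2, F3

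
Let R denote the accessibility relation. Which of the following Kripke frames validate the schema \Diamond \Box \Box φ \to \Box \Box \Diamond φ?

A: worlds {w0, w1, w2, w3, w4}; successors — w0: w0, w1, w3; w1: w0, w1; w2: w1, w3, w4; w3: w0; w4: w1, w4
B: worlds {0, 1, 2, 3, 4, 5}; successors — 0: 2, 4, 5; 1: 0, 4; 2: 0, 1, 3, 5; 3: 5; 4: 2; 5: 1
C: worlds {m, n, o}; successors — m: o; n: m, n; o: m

A

The schema corresponds to a generalized confluence (Geach) condition: \forall x \forall y \forall z ((xRy \wedge x R^2 z) \to \exists w (y R^2 w \wedge zRw)).
A: ✓.
B: fails — 0R5, 0R²3 but no w with 5R²w and 3Rw.
C: fails — nRm, nR²m but no w with mR²w and mRw.
Valid on: A.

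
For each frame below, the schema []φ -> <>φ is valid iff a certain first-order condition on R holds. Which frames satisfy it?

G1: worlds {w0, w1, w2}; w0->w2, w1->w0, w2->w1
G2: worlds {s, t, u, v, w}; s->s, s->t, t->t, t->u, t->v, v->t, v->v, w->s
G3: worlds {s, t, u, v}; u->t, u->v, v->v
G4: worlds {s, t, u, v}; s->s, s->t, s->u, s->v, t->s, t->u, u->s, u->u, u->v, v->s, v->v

G1, G4

The schema corresponds to seriality: forall x exists y Rxy.
G1: condition met.
G2: fails — world u has no successor.
G3: fails — world s has no successor.
G4: condition met.
Valid on: G1, G4.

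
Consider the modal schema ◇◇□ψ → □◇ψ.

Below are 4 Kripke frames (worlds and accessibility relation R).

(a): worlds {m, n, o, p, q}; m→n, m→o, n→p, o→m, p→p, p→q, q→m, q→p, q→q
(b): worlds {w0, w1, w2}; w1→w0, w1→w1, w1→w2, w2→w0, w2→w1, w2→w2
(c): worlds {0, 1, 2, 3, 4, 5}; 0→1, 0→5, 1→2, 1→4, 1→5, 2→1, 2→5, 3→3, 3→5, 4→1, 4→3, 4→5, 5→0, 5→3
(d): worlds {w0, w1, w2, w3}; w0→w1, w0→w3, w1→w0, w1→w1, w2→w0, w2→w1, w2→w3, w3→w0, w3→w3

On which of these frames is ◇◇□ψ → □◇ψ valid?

(d)

This is the axiom for a generalized confluence (Geach) condition; its first-order frame correspondent is ∀x ∀y ∀z ((xR²y ∧ xRz) → ∃w (yRw ∧ zRw)).
(a): fails — mR²m, mRn but no w with mRw and nRw.
(b): fails — w1R²w0, w1Rw0 but no w with w0Rw and w0Rw.
(c): fails — 0R²0, 0R5 but no w with 0Rw and 5Rw.
(d): satisfies the condition.
Valid on: (d).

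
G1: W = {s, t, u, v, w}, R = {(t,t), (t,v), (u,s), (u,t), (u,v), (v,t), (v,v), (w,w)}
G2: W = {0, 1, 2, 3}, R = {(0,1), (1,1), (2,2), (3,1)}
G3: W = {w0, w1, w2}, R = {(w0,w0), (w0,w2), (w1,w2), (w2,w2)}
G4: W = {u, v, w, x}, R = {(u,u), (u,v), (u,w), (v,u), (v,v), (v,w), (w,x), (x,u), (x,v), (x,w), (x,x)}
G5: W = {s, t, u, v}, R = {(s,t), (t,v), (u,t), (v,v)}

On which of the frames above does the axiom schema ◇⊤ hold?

Frame correspondent (Sahlqvist): ∀x ∃y Rxy — i.e. seriality.
G1: fails — world s has no successor.
G2: holds.
G3: holds.
G4: holds.
G5: holds.

G2, G3, G4, G5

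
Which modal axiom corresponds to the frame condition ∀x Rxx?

This is reflexivity; the standard corresponding axiom is T: □r → r.
Suppose □r→r is valid. At any x set V(r)={w : Rxw}. Then □r holds at x, so r holds at x, i.e. Rxx.

□r → r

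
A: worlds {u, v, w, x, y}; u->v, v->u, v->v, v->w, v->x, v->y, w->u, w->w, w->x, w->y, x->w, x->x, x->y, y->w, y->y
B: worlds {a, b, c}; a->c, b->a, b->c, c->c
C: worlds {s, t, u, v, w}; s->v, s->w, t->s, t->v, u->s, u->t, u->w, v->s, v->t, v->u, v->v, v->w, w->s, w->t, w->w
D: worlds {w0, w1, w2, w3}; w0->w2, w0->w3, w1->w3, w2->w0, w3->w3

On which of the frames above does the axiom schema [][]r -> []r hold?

The schema corresponds to density: forall x forall y (Rxy -> exists z (Rxz & Rzy)).
A: holds.
B: fails — Rba but no z with Rbz and Rza.
C: holds.
D: fails — Rw0w2 but no z with Rw0z and Rzw2.
Valid on: A, C.

A, C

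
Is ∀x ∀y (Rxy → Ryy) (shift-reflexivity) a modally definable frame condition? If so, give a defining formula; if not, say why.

This is a Sahlqvist condition; the T□ axiom □(□p → p) defines it.
Suppose □(□p→p) is valid. Take Rxy and set V(p)={w : Ryw}. Then at y, □p holds; since □(□p→p) at x, □p→p at y, so p at y, i.e. Ryy.

Yes — defined by □(□p → p)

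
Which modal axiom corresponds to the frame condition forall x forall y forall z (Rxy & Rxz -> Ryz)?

◇ψ → □◇ψ

This is the Euclidean property; the standard corresponding axiom is 5: ◇ψ → □◇ψ.
Suppose ◇ψ→□◇ψ is valid. Take Rxy, Rxz and set V(ψ)={y}. Then ◇ψ at x, so □◇ψ at x, so ◇ψ at z, so some w with Rzw has ψ; w=y, i.e. Rzy. By symmetry of the argument, Ryz.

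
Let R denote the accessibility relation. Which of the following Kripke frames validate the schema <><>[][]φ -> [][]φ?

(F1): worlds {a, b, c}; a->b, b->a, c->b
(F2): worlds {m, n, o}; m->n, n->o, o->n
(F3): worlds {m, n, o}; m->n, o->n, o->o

(F1), (F2)

The schema corresponds to a generalized confluence (Geach) condition: forall x forall y forall z ((x R^2 y & x R^2 z) -> exists w (y R^2 w & z = w)).
(F1): holds.
(F2): holds.
(F3): fails — oR²n, oR²n but no w with nR²w and n=w.
Valid on: (F1), (F2).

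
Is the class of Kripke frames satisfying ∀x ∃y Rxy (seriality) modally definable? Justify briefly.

Yes, by □q → ◇q

This is a Sahlqvist condition; the D axiom □q → ◇q defines it.
Suppose □q→◇q is valid. At any x set V(q)=W. Then □q at x, so ◇q at x, so x has a successor.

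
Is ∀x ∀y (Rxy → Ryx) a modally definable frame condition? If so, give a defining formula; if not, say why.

Yes — defined by p → □◇p

This is a Sahlqvist condition; the B axiom p → □◇p defines it.
Suppose p→□◇p is valid. Take Rxy and set V(p)={x}. Then p at x, so □◇p at x, so ◇p at y, so some z with Ryz has p; z=x, i.e. Ryx.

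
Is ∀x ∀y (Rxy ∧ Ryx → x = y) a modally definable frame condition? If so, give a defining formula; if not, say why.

No — not modally definable

Any modally definable frame class is closed under surjective bounded morphisms.
The 6-cycle (worlds a,b,c,d,e,f with a→b→c→d→e→f→a) is antisymmetric. Sending even-indexed worlds to • and odd-indexed worlds to ∘ is a surjective bounded morphism onto the two-world frame with •↔∘, which is not antisymmetric.
So the class is not modally definable.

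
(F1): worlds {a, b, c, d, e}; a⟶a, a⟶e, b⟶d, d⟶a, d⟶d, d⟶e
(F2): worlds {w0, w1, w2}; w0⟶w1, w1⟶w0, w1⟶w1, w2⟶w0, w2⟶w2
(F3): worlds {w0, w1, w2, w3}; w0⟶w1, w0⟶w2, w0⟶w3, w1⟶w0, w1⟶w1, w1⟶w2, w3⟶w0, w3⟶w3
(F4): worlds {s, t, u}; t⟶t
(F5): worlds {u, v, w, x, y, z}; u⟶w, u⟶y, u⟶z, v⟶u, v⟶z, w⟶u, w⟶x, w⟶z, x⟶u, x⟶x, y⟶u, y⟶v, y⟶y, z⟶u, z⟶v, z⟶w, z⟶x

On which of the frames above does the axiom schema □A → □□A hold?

(F4)

Frame correspondent (Sahlqvist): ∀x ∀y ∀z (Rxy ∧ Ryz → Rxz) — i.e. transitivity.
(F1): fails — Rbd and Rde but not Rbe.
(F2): fails — Rw0w1 and Rw1w0 but not Rw0w0.
(F3): fails — Rw1w0 and Rw0w3 but not Rw1w3.
(F4): satisfies the condition.
(F5): fails — Ruz and Rzx but not Rux.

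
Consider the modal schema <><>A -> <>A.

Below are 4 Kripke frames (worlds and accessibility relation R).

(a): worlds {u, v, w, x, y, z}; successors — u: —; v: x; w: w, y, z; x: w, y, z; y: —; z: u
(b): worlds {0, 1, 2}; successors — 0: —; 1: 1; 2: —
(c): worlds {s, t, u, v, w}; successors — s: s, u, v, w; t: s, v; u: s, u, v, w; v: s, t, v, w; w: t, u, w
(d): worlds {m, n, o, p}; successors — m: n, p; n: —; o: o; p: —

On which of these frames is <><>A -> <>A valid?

This is the axiom for transitivity; its first-order frame correspondent is forall x forall y forall z (Rxy & Ryz -> Rxz).
(a): fails — Rxz and Rzu but not Rxu.
(b): condition met.
(c): fails — Ruv and Rvt but not Rut.
(d): condition met.

(b), (d)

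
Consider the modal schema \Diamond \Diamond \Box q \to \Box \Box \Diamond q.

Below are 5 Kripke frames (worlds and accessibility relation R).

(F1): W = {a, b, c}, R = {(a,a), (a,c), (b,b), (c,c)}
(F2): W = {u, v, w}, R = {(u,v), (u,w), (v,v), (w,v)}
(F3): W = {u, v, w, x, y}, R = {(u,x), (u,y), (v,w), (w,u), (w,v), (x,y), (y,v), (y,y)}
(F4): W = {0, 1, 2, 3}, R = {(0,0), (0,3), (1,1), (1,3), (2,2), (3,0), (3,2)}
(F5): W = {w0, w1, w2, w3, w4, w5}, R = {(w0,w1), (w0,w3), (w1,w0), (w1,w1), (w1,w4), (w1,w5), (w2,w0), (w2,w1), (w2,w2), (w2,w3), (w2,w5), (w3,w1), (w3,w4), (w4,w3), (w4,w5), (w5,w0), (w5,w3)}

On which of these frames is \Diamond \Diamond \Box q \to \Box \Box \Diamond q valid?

(F1), (F2)

The schema corresponds to a generalized confluence (Geach) condition: \forall x \forall y \forall z ((x R^2 y \wedge x R^2 z) \to \exists w (yRw \wedge zRw)).
(F1): ✓.
(F2): ✓.
(F3): fails — uR²v, uR²y but no t with vRt and yRt.
(F4): fails — 0R²0, 0R²2 but no w with 0Rw and 2Rw.
(F5): fails — w1R²w3, w1R²w4 but no w with w3Rw and w4Rw.
Valid on: (F1), (F2).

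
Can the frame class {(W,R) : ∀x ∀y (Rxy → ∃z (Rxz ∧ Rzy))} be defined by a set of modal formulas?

Definable; □□q → □q defines it

The condition is density. A defining modal formula is □□q → □q.
Suppose □□q→□q is valid. Take Rxy and set V(q)={w : xR²w}. Then □□q at x, so □q at x, so q at y, i.e. ∃z(Rxz∧Rzy).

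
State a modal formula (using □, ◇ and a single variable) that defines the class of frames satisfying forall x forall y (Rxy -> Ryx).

A defining formula is s → □◇s (the B axiom).
Suppose s→□◇s is valid. Take Rxy and set V(s)={x}. Then s at x, so □◇s at x, so ◇s at y, so some z with Ryz has s; z=x, i.e. Ryx.

s → □◇s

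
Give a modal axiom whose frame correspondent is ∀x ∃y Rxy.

The condition is seriality. The D schema □ψ → ◇ψ defines it.

□ψ → ◇ψ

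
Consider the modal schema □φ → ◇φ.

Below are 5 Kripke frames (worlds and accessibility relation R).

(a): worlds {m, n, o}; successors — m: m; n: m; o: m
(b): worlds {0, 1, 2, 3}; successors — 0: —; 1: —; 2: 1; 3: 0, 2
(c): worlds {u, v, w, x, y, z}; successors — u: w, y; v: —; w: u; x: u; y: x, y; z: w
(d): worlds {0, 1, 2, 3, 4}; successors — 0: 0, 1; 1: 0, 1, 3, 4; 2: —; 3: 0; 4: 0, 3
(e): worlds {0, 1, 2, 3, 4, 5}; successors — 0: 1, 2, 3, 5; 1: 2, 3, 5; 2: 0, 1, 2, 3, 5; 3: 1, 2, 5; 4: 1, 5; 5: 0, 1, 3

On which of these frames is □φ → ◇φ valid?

(a), (e)

This is the axiom for seriality; its first-order frame correspondent is ∀x ∃y Rxy.
(a): holds.
(b): fails — world 0 has no successor.
(c): fails — world v has no successor.
(d): fails — world 2 has no successor.
(e): holds.
Valid on: (a), (e).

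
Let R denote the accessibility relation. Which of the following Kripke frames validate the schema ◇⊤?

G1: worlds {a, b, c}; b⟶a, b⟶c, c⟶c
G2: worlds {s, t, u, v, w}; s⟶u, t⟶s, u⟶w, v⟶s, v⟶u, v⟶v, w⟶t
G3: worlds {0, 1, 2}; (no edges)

Frame correspondent (Sahlqvist): ∀x ∃y Rxy — i.e. seriality.
G1: fails — world a has no successor.
G2: ✓.
G3: fails — world 0 has no successor.

G2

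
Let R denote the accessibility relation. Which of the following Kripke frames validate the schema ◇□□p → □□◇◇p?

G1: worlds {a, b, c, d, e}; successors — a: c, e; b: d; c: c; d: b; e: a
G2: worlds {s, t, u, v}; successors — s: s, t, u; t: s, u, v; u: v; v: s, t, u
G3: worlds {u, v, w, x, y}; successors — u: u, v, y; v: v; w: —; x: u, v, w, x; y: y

The schema corresponds to a generalized confluence (Geach) condition: ∀x ∀y ∀z ((xRy ∧ xR²z) → ∃w (yR²w ∧ zR²w)).
G1: fails — bRd, bR²b but no w with dR²w and bR²w.
G2: holds.
G3: fails — uRv, uR²y but no t with vR²t and yR²t.

G2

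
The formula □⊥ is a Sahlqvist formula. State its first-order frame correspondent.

Emptiness of R

□⊥ is valid iff no world has any successor (otherwise □⊥ fails at any world with one).
Conversely, on a frame with emptiness of R the schema holds at every world under every valuation.
So the correspondent is emptiness of R.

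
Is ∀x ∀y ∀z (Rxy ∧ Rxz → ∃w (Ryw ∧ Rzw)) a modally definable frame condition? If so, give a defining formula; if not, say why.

Definable; ◇□r → □◇r defines it

The condition is convergence. A defining modal formula is ◇□r → □◇r.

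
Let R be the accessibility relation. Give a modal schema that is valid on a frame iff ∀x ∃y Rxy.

This is seriality; the standard corresponding axiom is D: □r → ◇r.
Suppose □r→◇r is valid. At any x set V(r)=W. Then □r at x, so ◇r at x, so x has a successor.

□r → ◇r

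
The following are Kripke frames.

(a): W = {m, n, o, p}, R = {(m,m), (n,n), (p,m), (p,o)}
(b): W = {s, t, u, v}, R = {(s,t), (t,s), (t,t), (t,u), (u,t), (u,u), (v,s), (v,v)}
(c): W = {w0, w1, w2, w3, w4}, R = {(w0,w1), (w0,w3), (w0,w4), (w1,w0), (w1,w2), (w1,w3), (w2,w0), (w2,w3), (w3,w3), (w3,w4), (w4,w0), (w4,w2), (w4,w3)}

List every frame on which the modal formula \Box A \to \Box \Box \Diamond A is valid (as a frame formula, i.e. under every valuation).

Frame correspondent (Sahlqvist): \forall x \forall z (x R^2 z \to \exists w (xRw \wedge zRw)) — i.e. a generalized confluence (Geach) condition.
(a): holds.
(b): fails — vR²s but no w with vRw and sRw.
(c): holds.
Valid on: (a), (c).

(a), (c)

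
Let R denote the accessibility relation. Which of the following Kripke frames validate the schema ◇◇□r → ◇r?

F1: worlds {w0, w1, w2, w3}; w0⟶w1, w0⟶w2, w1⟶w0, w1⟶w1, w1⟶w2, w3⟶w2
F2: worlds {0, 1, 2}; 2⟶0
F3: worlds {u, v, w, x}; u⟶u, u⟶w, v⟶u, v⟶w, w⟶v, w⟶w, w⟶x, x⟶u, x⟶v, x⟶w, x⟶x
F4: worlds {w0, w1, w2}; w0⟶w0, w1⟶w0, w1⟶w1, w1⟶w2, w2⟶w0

F2, F3, F4

The schema corresponds to a generalized confluence (Geach) condition: ∀x ∀y (xR²y → ∃w (yRw ∧ xRw)).
F1: fails — w0R²w2 but no w with w2Rw and w0Rw.
F2: ✓.
F3: ✓.
F4: ✓.
Valid on: F2, F3, F4.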